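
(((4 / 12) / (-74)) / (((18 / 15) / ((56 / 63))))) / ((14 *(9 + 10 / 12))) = -10 / 412587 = -0.00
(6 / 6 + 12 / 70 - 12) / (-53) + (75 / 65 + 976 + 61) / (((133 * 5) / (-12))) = -8489843 / 458185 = -18.53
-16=-16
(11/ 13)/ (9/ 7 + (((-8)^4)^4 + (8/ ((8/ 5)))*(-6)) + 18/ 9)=77/ 25614222880667265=0.00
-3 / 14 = -0.21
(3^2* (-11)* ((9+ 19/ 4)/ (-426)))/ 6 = 605/ 1136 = 0.53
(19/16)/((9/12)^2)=19/9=2.11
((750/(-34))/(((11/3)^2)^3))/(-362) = 273375/10902186394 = 0.00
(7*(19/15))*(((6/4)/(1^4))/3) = 133/30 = 4.43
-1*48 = -48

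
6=6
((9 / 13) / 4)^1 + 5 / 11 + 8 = 4935 / 572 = 8.63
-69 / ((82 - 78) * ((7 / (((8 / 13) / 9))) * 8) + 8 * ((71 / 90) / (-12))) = -9315 / 442189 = -0.02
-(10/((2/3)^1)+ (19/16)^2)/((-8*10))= 4201/20480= 0.21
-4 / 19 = -0.21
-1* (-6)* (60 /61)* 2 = 720 /61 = 11.80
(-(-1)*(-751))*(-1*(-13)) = -9763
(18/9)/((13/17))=34/13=2.62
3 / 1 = 3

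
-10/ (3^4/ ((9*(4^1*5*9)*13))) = -2600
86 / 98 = 43 / 49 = 0.88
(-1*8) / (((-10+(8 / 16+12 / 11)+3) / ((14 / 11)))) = 32 / 17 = 1.88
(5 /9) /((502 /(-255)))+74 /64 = 21061 /24096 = 0.87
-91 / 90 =-1.01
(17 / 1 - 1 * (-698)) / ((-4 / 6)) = -2145 / 2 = -1072.50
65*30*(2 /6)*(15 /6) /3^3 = 1625 /27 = 60.19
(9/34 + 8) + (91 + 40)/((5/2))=10313/170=60.66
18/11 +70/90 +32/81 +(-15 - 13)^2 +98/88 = 255287/324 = 787.92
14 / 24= 7 / 12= 0.58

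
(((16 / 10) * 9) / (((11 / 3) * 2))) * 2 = 3.93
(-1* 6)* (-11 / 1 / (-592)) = -33 / 296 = -0.11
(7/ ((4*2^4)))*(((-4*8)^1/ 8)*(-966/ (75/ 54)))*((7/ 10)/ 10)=213003/ 10000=21.30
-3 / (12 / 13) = -13 / 4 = -3.25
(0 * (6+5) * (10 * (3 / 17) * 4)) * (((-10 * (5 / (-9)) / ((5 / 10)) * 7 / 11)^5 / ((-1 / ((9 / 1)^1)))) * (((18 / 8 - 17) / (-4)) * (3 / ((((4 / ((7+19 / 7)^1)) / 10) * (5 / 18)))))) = 0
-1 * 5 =-5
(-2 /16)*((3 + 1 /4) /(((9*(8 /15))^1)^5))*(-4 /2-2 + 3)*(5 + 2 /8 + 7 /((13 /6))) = 153125 /113246208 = 0.00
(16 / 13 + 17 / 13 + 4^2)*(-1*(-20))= 4820 / 13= 370.77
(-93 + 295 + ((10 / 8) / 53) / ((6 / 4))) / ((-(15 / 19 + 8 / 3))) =-1220579 / 20882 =-58.45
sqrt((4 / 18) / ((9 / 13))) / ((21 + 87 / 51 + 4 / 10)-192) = -85 * sqrt(26) / 129204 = -0.00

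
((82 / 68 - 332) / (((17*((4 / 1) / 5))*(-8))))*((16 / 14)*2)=56235 / 8092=6.95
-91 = -91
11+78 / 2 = 50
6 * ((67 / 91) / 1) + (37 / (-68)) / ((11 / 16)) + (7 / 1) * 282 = 33653264 / 17017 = 1977.63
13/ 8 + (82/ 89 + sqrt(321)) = 1813/ 712 + sqrt(321) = 20.46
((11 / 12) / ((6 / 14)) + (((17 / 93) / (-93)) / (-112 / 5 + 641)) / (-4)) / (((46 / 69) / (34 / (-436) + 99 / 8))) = 1227101549369 / 31102911072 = 39.45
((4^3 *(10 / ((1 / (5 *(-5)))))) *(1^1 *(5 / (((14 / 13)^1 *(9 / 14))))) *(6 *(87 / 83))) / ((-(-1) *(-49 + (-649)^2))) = -1885000 / 1092363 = -1.73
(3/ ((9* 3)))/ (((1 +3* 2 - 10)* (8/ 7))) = -7/ 216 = -0.03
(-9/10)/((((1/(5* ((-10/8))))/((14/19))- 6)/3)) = 945/2176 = 0.43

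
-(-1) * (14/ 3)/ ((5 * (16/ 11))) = 77/ 120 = 0.64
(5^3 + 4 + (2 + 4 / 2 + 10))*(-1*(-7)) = 1001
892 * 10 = 8920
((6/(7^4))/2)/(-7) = -3/16807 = -0.00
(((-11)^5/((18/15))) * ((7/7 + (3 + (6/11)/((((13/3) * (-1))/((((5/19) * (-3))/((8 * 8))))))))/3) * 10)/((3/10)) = -636720618875/106704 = -5967167.29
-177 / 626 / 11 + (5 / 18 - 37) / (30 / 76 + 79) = -91287355 / 186975558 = -0.49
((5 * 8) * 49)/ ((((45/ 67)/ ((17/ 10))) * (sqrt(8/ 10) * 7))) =15946 * sqrt(5)/ 45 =792.36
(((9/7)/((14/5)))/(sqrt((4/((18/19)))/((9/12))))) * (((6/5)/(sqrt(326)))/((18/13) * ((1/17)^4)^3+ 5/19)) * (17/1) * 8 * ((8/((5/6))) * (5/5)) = 1001233984190395359456 * sqrt(9291)/1512356237845096517545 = 63.81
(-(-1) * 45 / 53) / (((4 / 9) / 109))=44145 / 212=208.23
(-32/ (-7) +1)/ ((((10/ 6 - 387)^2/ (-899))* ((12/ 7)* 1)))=-105183/ 5345344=-0.02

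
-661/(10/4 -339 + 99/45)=6610/3343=1.98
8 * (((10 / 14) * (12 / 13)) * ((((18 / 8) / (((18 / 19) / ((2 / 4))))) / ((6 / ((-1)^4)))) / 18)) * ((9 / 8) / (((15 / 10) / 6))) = 0.26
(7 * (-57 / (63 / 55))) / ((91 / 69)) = -24035 / 91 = -264.12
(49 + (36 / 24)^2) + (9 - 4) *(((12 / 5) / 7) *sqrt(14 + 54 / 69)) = 57.84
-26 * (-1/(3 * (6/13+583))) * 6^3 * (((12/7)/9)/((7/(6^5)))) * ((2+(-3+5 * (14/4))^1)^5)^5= 11310003254066049534573185163850060977437793/6089359360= 1857338774971896146160963000000000.00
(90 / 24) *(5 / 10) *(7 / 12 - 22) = -1285 / 32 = -40.16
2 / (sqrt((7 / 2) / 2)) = 4*sqrt(7) / 7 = 1.51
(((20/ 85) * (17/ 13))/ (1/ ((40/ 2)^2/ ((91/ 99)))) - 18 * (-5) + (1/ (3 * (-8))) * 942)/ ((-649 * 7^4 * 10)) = -873749/ 73736342680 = -0.00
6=6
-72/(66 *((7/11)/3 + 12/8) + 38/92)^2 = -16928/3024121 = -0.01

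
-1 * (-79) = 79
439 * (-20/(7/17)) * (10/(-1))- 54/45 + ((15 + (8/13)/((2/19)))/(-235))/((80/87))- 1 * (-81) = 364927796801/1710800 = 213308.27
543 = 543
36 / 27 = 4 / 3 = 1.33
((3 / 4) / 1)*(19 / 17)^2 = 1083 / 1156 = 0.94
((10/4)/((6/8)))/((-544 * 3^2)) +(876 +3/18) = 876.17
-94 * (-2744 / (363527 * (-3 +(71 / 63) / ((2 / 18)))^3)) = 11059006 / 5680109375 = 0.00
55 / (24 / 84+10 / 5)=385 / 16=24.06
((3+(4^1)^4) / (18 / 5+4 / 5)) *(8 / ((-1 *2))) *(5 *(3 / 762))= -6475 / 1397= -4.63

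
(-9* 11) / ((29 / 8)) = -792 / 29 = -27.31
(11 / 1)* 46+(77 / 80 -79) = 34237 / 80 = 427.96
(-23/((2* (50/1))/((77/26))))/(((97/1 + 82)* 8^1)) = -1771/3723200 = -0.00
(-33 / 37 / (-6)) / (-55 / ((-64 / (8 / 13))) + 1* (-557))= -572 / 2141301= -0.00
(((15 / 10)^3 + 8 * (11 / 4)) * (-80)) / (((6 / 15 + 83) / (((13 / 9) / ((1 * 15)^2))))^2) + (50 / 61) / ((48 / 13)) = 617946286243 / 2783761178760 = 0.22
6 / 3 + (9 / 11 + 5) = 86 / 11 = 7.82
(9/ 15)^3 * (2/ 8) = 27/ 500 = 0.05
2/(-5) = -2/5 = -0.40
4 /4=1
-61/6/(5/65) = -793/6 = -132.17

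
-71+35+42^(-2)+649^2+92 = 743097349 / 1764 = 421257.00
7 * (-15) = -105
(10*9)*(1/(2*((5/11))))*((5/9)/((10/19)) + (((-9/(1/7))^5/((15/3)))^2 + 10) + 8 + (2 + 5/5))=195016197792594697277/50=3900323955851893945.54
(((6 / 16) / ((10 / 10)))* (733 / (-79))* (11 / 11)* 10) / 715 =-2199 / 45188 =-0.05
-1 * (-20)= 20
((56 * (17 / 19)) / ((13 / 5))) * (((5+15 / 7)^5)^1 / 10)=21250000000 / 593047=35831.90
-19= -19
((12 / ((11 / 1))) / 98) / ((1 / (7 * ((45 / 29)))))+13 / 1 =29299 / 2233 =13.12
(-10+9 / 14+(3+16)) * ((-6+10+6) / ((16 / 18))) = 6075 / 56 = 108.48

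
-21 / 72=-7 / 24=-0.29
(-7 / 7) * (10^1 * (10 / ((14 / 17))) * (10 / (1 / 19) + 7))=-167450 / 7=-23921.43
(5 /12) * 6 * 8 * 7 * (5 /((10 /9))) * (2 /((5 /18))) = 4536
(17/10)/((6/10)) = 17/6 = 2.83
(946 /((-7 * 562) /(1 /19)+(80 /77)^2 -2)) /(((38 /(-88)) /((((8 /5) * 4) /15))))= 1974309568 /157880912775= 0.01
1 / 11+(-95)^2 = 99276 / 11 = 9025.09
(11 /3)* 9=33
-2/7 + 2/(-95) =-204/665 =-0.31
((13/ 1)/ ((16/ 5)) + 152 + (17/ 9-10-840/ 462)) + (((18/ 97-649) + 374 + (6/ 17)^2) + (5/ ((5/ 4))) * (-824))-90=-156061329821/ 44404272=-3514.56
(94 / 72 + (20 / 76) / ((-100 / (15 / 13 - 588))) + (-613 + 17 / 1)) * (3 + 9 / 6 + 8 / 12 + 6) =-883443709 / 133380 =-6623.51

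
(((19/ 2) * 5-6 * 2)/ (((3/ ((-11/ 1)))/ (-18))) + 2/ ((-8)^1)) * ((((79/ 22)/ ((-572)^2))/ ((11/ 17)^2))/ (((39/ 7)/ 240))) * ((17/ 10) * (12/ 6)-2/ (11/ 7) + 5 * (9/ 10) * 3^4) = 60398529520203/ 62273912272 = 969.88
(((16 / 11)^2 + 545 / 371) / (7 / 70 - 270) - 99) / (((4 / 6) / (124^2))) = -276687951798264 / 121160809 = -2283642.33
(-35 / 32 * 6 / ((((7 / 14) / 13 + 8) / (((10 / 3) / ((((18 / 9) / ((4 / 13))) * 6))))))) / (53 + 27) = -0.00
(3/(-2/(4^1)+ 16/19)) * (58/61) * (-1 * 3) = -19836/793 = -25.01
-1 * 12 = -12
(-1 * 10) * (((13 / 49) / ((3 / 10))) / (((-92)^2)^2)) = -0.00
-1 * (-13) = 13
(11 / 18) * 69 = 253 / 6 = 42.17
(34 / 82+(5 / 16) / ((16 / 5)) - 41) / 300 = -141653 / 1049600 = -0.13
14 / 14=1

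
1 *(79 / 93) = 79 / 93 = 0.85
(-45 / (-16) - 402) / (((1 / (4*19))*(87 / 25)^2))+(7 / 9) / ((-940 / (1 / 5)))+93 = -42905102681 / 17787150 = -2412.14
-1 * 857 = -857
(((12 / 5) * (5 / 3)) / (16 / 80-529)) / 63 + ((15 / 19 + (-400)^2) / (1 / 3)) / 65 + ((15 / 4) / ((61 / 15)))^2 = 4522708909431997 / 612376639056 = 7385.50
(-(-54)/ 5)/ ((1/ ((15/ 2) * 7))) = 567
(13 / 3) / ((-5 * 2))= -13 / 30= -0.43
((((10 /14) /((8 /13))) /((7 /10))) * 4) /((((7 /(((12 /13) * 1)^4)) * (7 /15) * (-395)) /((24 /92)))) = -9331200 /9584669549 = -0.00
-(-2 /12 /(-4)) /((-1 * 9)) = 1 /216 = 0.00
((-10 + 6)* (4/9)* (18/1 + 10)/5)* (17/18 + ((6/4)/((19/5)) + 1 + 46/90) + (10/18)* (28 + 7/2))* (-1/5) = 40.52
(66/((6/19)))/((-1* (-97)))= 2.15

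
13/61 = 0.21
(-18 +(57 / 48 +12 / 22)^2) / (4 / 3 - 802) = 1393629 / 74404352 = 0.02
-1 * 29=-29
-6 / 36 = -1 / 6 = -0.17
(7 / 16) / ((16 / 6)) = 21 / 128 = 0.16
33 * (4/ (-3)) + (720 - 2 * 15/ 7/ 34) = 80429/ 119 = 675.87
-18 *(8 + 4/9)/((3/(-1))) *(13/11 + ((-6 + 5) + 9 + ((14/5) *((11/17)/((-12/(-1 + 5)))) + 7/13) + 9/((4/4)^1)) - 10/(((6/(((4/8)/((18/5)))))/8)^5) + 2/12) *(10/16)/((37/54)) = 121158445713091/143404570881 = 844.87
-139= -139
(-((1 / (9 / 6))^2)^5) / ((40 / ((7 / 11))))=-0.00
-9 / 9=-1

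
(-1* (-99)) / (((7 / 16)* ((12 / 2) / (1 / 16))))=33 / 14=2.36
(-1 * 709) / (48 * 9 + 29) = -709 / 461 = -1.54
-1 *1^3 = -1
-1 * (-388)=388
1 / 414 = 0.00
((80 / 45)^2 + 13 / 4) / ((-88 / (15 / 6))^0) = 2077 / 324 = 6.41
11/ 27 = 0.41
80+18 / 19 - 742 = -12560 / 19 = -661.05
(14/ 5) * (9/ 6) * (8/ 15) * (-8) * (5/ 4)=-112/ 5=-22.40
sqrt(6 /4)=sqrt(6) /2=1.22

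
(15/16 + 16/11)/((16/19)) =7999/2816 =2.84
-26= -26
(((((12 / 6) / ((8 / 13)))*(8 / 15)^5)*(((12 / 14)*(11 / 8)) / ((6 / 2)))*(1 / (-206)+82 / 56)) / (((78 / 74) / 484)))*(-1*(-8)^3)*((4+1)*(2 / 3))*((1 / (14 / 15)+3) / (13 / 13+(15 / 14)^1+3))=2753093496209408 / 54422431875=50587.48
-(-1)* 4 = 4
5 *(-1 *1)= -5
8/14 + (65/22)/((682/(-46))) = 19543/52514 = 0.37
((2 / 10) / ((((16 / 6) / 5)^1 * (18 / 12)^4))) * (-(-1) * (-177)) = -13.11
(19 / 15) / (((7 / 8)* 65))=152 / 6825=0.02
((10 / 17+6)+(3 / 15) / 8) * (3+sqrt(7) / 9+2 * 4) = 1499 * sqrt(7) / 2040+49467 / 680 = 74.69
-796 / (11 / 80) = -63680 / 11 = -5789.09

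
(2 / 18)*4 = 0.44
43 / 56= 0.77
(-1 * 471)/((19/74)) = -1834.42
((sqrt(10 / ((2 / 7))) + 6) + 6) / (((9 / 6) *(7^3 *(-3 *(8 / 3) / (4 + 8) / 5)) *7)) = -60 / 2401 - 5 *sqrt(35) / 2401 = -0.04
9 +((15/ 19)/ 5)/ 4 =687/ 76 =9.04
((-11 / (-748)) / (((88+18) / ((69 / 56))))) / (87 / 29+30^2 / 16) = 23 / 7972048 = 0.00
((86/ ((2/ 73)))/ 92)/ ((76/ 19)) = 3139/ 368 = 8.53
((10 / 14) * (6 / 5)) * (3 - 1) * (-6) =-72 / 7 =-10.29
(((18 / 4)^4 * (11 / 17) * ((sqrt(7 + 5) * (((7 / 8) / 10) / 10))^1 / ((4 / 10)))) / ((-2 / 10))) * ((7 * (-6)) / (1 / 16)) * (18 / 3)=31827411 * sqrt(3) / 136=405343.33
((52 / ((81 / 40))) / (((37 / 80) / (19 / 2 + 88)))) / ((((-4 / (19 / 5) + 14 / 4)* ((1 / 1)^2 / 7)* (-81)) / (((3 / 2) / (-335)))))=143852800 / 168068763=0.86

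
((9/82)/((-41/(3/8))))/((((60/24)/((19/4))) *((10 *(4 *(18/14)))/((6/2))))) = -0.00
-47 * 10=-470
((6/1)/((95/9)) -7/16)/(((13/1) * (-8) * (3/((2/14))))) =-199/3319680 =-0.00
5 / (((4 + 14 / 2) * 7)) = 5 / 77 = 0.06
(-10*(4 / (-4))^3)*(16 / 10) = 16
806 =806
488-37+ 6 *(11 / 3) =473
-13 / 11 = -1.18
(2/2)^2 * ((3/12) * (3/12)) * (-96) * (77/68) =-231/34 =-6.79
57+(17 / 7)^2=3082 / 49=62.90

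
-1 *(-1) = 1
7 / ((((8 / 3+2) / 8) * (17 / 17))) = 12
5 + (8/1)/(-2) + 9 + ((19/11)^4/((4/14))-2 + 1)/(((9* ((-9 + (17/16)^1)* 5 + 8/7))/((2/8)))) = 5676106220/568846773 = 9.98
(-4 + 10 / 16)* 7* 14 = -1323 / 4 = -330.75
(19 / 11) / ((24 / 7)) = 133 / 264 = 0.50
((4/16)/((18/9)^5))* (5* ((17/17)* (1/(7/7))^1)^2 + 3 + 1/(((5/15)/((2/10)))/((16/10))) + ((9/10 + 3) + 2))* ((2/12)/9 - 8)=-320233/345600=-0.93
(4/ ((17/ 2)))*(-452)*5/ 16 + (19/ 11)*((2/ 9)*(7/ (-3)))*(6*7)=-175178/ 1683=-104.09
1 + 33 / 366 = 133 / 122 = 1.09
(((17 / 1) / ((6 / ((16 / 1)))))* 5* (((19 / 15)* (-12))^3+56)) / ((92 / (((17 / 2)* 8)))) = -332909504 / 575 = -578973.05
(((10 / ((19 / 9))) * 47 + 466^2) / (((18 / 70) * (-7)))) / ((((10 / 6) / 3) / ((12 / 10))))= -24781164 / 95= -260854.36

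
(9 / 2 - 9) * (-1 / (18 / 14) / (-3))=-7 / 6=-1.17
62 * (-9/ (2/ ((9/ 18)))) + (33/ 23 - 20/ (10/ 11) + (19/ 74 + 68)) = -78129/ 851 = -91.81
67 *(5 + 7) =804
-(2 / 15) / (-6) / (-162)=-1 / 7290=-0.00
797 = 797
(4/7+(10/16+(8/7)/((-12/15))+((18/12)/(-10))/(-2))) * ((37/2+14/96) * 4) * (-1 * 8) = 1969/21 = 93.76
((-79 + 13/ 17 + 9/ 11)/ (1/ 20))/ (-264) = 72385/ 12342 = 5.86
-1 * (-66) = 66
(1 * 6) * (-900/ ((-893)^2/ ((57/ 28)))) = -0.01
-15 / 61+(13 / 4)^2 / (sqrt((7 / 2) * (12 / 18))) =-15 / 61+169 * sqrt(21) / 112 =6.67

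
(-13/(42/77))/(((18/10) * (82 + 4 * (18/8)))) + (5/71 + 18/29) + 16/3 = 4575593/778302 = 5.88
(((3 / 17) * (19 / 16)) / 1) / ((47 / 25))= 1425 / 12784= 0.11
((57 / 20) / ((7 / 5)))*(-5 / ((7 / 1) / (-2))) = 285 / 98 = 2.91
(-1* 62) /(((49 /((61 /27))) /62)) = -234484 /1323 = -177.24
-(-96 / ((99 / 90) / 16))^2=-235929600 / 121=-1949831.40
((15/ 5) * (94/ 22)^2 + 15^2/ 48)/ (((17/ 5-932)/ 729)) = -419565015/ 8988848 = -46.68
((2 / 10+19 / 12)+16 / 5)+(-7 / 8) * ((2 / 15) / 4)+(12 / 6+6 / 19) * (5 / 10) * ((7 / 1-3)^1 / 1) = 43711 / 4560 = 9.59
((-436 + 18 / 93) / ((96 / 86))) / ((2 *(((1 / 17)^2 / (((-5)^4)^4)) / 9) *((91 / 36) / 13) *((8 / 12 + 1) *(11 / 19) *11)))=-563225483551025390625 / 15004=-37538355341977165.46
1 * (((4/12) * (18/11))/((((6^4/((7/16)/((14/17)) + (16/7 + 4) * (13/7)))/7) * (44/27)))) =19137/867328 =0.02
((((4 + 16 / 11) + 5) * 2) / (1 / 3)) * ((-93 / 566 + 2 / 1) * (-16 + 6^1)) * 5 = -17922750 / 3113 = -5757.39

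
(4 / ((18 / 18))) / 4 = 1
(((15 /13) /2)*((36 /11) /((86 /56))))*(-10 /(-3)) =25200 /6149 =4.10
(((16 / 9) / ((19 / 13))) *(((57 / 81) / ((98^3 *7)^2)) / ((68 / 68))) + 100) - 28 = 47464763530264429 / 659232826809228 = 72.00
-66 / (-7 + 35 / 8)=176 / 7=25.14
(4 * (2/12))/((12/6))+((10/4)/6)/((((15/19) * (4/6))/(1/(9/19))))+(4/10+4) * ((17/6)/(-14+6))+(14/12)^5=101387/38880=2.61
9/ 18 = 1/ 2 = 0.50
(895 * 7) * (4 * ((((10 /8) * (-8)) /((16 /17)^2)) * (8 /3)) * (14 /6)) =-63370475 /36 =-1760290.97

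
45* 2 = 90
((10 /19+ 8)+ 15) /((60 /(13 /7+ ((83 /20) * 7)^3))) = 204571723463 /21280000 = 9613.33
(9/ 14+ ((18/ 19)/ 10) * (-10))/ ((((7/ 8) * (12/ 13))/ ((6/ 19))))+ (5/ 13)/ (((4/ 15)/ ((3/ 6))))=1107651/ 1839656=0.60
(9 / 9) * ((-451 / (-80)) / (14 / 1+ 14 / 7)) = 0.35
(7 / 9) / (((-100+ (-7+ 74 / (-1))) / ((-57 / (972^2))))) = 133 / 513017712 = 0.00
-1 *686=-686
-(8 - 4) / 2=-2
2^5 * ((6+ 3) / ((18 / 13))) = 208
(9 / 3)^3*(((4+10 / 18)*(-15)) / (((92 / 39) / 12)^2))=-25256205 / 529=-47743.30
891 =891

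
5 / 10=1 / 2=0.50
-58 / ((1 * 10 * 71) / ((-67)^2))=-130181 / 355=-366.71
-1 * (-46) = 46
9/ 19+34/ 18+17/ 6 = 1777/ 342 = 5.20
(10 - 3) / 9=7 / 9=0.78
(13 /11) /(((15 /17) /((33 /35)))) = 221 /175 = 1.26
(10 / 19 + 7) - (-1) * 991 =998.53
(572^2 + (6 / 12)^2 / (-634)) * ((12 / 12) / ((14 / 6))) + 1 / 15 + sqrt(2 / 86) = sqrt(43) / 43 + 5334036541 / 38040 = 140221.93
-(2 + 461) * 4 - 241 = -2093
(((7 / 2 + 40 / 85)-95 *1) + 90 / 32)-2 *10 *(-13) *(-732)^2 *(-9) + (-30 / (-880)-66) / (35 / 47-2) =-221335783724845 / 176528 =-1253828195.67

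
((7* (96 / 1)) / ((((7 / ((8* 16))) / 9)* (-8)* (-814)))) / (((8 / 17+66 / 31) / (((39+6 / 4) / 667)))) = 73763136 / 185956265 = 0.40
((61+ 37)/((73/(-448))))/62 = -21952/2263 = -9.70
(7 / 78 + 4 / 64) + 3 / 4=563 / 624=0.90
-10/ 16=-0.62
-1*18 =-18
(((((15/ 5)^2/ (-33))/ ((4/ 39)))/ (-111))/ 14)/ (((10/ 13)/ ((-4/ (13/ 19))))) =-741/ 56980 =-0.01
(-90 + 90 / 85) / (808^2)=-0.00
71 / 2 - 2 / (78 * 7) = 19381 / 546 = 35.50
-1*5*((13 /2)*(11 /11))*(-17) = 1105 /2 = 552.50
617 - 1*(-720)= 1337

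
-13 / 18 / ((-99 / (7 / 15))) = 91 / 26730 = 0.00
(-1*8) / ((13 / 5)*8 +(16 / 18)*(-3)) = -15 / 34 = -0.44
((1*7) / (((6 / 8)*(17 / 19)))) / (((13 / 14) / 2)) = 14896 / 663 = 22.47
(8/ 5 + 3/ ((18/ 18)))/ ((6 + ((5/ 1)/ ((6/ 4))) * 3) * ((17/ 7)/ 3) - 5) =483/ 835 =0.58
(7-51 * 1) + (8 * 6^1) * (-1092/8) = -6596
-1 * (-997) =997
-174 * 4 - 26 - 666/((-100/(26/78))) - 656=-68789/50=-1375.78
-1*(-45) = 45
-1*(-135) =135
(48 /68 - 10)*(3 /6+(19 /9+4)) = -553 /9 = -61.44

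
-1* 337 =-337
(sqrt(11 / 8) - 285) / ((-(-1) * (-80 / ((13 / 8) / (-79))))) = -0.07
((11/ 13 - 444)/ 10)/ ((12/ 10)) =-5761/ 156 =-36.93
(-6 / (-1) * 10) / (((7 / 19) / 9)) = 1465.71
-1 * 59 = -59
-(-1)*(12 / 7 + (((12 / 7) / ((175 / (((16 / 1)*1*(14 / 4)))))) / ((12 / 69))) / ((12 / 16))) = 148 / 25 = 5.92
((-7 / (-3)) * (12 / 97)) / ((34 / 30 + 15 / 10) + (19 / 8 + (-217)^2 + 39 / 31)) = 104160 / 16993855927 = 0.00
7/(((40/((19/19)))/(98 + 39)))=959/40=23.98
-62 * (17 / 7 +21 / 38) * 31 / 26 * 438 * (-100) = 1283799900 / 133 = 9652630.83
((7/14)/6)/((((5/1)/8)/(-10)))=-4/3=-1.33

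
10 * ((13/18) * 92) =5980/9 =664.44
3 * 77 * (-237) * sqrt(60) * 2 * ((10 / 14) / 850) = -712.72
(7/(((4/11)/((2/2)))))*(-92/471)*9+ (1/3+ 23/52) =-809831/24492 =-33.07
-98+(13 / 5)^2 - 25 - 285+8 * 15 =-7031 / 25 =-281.24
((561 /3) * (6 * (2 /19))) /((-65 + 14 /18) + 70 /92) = -929016 /499187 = -1.86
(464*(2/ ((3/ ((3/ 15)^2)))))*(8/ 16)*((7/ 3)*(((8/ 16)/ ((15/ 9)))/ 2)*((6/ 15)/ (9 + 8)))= 1624/ 31875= 0.05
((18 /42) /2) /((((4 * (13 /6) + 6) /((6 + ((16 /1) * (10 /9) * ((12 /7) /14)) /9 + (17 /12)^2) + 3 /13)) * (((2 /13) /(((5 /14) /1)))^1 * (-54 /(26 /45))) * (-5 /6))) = 30334811 /8214877440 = 0.00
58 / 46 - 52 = -1167 / 23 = -50.74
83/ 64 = 1.30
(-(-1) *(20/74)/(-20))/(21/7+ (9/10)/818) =-0.00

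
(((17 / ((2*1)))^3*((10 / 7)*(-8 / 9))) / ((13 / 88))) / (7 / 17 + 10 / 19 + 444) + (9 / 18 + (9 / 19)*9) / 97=-93201606917 / 7888213242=-11.82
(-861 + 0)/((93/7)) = -2009/31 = -64.81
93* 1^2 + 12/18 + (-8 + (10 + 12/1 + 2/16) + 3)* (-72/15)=172/15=11.47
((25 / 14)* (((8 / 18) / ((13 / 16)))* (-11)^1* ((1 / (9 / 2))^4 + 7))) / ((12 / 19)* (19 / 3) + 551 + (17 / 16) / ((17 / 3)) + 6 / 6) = -588070400 / 4347128331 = -0.14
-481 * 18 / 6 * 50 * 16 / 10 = -115440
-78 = -78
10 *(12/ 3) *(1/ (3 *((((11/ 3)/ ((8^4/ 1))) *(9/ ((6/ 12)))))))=81920/ 99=827.47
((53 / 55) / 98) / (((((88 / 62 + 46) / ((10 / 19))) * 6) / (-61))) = -100223 / 90325620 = -0.00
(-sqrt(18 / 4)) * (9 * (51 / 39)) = -459 * sqrt(2) / 26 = -24.97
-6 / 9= -2 / 3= -0.67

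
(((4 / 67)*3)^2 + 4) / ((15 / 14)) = 3.76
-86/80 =-43/40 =-1.08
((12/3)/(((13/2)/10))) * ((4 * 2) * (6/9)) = 1280/39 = 32.82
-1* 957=-957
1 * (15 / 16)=15 / 16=0.94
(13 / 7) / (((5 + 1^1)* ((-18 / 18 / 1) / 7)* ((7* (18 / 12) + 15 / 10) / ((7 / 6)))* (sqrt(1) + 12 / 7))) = -637 / 8208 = -0.08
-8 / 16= -1 / 2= -0.50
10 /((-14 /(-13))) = 65 /7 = 9.29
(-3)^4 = 81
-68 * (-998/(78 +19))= 67864/97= 699.63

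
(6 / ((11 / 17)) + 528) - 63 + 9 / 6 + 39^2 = 43929 / 22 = 1996.77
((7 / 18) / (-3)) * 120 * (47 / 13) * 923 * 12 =-1868720 / 3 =-622906.67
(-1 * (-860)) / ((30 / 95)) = 8170 / 3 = 2723.33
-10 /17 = -0.59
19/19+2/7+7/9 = 130/63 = 2.06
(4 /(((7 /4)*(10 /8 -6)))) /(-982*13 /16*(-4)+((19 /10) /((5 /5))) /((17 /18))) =-10880 /72205301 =-0.00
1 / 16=0.06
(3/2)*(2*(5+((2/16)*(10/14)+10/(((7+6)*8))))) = 11325/728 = 15.56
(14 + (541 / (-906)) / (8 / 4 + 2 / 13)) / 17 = 348119 / 431256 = 0.81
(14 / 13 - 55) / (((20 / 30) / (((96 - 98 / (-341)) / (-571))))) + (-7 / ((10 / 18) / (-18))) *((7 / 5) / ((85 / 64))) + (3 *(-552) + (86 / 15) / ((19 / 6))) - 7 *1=-143944755584206 / 102198936125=-1408.48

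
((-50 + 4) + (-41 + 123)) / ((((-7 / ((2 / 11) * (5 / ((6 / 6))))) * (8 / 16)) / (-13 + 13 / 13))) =8640 / 77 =112.21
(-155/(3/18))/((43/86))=-1860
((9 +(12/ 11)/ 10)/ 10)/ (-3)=-0.30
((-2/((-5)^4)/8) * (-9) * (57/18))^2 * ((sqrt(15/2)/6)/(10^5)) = 1083 * sqrt(30)/10000000000000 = 0.00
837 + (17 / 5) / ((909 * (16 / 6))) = 10144457 / 12120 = 837.00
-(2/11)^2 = -0.03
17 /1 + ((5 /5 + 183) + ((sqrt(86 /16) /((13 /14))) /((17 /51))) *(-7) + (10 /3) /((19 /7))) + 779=55930 /57 - 147 *sqrt(86) /26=928.80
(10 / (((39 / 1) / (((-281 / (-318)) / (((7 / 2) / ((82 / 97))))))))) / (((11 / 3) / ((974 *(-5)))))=-1122145400 / 15438423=-72.69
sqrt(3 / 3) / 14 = 1 / 14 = 0.07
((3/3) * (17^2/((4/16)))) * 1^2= 1156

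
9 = 9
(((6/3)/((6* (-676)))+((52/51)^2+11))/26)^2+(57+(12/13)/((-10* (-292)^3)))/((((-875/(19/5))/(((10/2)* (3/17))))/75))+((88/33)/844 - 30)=-1385839028428311234999768329/30019943916944667240609600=-46.16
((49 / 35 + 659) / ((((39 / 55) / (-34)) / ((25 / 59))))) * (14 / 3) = -33248600 / 531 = -62615.07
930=930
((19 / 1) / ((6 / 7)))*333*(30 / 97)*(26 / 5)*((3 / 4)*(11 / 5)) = 18999981 / 970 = 19587.61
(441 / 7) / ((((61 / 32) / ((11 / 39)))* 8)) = 1.17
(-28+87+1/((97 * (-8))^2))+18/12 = 36431649/602176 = 60.50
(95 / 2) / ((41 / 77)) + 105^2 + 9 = 912103 / 82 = 11123.21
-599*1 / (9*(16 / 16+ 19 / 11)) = -6589 / 270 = -24.40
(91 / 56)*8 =13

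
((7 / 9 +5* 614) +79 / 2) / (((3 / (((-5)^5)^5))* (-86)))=16684830188751220703125 / 4644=3592771358473561736.25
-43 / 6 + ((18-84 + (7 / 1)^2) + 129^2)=99701 / 6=16616.83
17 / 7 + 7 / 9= 202 / 63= 3.21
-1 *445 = -445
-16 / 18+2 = 1.11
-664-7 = -671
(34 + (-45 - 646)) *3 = -1971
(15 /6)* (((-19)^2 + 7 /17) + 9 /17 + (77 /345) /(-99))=904.85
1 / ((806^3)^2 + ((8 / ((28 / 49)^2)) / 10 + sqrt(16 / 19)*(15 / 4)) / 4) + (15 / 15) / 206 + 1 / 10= 164522985466218815973549859769400898962022 / 1569061805835234949610964643017167357791395 - 8000*sqrt(19) / 3046721953078126115749445908771198752993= 0.10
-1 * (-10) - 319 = -309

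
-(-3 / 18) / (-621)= -1 / 3726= -0.00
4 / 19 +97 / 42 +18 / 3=6799 / 798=8.52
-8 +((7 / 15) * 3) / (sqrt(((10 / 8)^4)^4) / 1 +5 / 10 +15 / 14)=-134999576 / 17276355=-7.81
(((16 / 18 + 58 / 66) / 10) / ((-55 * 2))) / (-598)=7 / 2604888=0.00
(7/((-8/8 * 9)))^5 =-16807/59049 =-0.28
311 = 311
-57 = -57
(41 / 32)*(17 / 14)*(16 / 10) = 697 / 280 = 2.49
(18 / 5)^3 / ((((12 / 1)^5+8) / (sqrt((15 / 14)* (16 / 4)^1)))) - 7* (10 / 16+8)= -483 / 8+729* sqrt(210) / 27216875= -60.37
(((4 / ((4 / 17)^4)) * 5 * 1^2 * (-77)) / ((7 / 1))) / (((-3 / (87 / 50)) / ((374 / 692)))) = 4982278213 / 221440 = 22499.45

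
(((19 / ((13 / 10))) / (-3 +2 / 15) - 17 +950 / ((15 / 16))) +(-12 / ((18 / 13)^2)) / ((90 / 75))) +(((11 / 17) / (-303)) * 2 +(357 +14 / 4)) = 104683490747 / 77744043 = 1346.51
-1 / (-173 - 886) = 1 / 1059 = 0.00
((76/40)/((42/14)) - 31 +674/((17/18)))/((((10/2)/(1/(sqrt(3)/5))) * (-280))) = -348473 * sqrt(3)/428400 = -1.41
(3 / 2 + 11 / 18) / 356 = 19 / 3204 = 0.01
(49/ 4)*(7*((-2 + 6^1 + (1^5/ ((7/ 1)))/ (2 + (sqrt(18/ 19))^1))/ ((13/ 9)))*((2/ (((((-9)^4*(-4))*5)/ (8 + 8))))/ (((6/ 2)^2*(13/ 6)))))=-54292/ 17864145 + 98*sqrt(38)/ 17864145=-0.00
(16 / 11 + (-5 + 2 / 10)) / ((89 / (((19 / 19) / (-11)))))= 184 / 53845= 0.00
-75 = -75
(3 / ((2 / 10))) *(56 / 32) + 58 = 337 / 4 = 84.25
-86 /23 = -3.74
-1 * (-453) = 453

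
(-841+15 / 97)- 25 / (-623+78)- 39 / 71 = -631586230 / 750683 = -841.35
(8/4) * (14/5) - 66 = -302/5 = -60.40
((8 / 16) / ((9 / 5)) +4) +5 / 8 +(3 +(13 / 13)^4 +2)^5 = 560225 / 72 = 7780.90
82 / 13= 6.31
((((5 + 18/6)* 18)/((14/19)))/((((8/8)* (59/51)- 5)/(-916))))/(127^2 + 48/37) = 591144264/204709603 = 2.89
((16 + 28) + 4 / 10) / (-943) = -222 / 4715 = -0.05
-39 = -39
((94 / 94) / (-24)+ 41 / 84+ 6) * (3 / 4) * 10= 5415 / 112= 48.35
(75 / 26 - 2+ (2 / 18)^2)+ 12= 27161 / 2106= 12.90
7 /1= 7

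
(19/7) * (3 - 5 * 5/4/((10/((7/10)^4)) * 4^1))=3602381/448000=8.04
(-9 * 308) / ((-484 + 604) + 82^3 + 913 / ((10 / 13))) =-27720 / 5526749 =-0.01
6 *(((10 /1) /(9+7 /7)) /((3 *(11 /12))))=24 /11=2.18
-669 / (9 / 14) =-1040.67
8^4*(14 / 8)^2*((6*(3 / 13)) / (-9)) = -1929.85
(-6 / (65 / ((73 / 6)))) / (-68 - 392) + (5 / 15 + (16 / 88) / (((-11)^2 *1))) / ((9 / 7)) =0.26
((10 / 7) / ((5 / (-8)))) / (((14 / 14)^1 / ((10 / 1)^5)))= -1600000 / 7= -228571.43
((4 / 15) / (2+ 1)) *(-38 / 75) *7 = -1064 / 3375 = -0.32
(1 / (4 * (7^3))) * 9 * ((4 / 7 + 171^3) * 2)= 315013329 / 4802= 65600.44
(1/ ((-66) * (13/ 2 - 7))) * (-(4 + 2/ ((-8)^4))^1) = -2731/ 22528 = -0.12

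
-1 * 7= -7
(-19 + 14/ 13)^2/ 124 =54289/ 20956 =2.59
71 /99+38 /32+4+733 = 1170425 /1584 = 738.90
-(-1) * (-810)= -810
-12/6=-2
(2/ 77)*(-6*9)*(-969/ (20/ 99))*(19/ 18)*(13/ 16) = 6462261/ 1120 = 5769.88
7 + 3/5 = 38/5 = 7.60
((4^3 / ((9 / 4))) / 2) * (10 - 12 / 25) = 135.40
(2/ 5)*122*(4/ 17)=976/ 85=11.48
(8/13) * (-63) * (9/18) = -252/13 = -19.38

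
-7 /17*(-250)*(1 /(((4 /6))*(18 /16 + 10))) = 21000 /1513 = 13.88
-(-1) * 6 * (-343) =-2058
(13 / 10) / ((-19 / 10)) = -13 / 19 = -0.68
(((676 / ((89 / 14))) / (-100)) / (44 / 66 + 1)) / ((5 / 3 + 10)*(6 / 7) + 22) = -3549 / 178000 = -0.02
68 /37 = 1.84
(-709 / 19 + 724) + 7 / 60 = 782953 / 1140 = 686.80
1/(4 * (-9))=-1/36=-0.03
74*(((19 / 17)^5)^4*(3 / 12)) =1390829017929200453154157237 / 8128462813295145044803202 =171.11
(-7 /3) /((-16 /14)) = 49 /24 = 2.04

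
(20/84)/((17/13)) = 65/357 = 0.18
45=45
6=6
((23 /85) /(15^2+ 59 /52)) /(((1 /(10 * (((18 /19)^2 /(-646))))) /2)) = -775008 /23309289509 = -0.00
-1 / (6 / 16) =-8 / 3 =-2.67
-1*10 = -10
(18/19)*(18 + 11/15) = 1686/95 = 17.75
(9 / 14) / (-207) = -1 / 322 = -0.00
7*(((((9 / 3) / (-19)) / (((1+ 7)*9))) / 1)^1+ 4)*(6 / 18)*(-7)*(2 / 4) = -89327 / 2736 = -32.65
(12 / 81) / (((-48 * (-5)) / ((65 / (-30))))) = -13 / 9720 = -0.00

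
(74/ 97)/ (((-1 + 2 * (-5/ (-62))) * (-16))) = 1147/ 20176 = 0.06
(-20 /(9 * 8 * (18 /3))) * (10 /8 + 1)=-5 /48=-0.10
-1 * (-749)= 749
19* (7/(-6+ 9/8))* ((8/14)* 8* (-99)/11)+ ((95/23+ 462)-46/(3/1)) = 1411213/897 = 1573.26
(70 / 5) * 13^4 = 399854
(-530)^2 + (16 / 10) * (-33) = 1404236 / 5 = 280847.20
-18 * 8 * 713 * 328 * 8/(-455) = 269411328/455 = 592112.81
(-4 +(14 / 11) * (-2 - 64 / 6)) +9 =-367 / 33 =-11.12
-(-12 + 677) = -665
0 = 0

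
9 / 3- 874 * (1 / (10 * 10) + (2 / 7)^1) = -89409 / 350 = -255.45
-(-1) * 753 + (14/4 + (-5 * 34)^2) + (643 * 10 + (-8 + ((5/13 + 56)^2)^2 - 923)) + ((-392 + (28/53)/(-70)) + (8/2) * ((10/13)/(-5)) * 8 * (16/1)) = 153525152947501/15137330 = 10142155.38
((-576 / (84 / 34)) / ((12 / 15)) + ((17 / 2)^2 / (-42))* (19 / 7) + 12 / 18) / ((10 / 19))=-2200371 / 3920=-561.32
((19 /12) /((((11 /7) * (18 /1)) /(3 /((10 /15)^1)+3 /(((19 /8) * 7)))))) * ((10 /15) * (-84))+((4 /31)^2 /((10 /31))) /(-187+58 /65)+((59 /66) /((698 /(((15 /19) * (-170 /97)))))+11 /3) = -262844102667320 /23879505617451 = -11.01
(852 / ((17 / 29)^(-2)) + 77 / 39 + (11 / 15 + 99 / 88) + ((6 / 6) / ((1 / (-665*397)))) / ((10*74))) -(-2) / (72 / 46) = -8573534201 / 145627560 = -58.87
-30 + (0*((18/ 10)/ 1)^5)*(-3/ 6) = -30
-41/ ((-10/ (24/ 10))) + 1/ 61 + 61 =108056/ 1525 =70.86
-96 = -96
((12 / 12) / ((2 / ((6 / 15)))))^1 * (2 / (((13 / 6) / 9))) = 108 / 65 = 1.66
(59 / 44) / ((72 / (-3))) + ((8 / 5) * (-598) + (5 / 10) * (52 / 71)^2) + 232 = -19285973239 / 26616480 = -724.59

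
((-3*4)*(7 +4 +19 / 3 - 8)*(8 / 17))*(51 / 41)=-2688 / 41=-65.56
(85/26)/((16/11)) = 2.25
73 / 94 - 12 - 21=-3029 / 94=-32.22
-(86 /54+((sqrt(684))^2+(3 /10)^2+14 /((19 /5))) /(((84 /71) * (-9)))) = 90493141 /1436400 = 63.00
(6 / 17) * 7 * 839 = 35238 / 17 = 2072.82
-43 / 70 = -0.61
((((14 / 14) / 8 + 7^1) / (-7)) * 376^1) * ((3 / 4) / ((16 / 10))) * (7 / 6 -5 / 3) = 40185 / 448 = 89.70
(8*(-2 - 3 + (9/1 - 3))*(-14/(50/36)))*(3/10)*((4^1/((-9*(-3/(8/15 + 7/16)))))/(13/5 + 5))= -3262/7125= -0.46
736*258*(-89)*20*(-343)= 115934219520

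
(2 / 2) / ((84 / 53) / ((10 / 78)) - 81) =-0.01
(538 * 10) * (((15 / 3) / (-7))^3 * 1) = -672500 / 343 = -1960.64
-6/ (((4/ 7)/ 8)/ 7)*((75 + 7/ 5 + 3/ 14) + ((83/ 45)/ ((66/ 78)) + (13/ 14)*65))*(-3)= 13500452/ 55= 245462.76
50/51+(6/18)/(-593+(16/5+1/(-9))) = 1326535/1353846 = 0.98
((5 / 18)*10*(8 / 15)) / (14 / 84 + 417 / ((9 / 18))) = 16 / 9009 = 0.00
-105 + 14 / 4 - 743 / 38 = -121.05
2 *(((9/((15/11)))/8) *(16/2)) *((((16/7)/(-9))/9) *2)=-704/945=-0.74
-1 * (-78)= 78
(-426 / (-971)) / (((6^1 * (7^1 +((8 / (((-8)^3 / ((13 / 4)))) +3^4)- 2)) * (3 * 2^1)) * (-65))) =-9088 / 4166158035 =-0.00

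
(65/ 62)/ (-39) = -5/ 186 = -0.03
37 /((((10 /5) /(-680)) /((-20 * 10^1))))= 2516000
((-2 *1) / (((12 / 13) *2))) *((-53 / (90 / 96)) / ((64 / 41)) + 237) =-217.52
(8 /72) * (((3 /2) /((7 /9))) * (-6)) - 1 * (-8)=47 /7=6.71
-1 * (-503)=503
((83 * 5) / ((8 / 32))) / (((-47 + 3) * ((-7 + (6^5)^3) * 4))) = -415 / 20688139321036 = -0.00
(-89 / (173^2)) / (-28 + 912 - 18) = -89 / 25918514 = -0.00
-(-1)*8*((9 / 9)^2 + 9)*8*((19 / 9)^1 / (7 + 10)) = 12160 / 153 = 79.48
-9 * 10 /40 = -9 /4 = -2.25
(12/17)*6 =4.24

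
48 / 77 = 0.62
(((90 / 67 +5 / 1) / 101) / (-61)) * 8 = -3400 / 412787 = -0.01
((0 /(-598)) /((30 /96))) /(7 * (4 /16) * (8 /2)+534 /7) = 0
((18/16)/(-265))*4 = -9/530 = -0.02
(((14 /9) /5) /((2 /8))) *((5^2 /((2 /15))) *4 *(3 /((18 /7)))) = 9800 /9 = 1088.89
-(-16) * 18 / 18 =16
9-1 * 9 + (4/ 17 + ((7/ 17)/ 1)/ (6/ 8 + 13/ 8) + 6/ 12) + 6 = 4463/ 646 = 6.91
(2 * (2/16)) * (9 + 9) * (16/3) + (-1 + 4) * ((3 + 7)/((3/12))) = 144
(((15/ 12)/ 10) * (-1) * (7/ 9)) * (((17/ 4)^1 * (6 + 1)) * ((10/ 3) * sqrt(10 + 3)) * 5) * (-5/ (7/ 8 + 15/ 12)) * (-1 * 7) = -42875 * sqrt(13)/ 54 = -2862.74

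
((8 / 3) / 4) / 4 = 1 / 6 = 0.17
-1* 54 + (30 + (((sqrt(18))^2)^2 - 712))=-412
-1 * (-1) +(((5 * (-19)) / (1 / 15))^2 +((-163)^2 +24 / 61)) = 125488919 / 61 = 2057195.39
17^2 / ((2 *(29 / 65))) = 18785 / 58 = 323.88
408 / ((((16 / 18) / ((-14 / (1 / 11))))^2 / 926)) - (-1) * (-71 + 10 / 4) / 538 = 12201968729275 / 1076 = 11340119636.87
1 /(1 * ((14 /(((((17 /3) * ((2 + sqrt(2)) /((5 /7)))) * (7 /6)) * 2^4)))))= 476 * sqrt(2) /45 + 952 /45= 36.11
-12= -12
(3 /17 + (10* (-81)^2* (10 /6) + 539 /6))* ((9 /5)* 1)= 196992.02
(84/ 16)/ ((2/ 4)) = 21/ 2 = 10.50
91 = 91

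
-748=-748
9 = 9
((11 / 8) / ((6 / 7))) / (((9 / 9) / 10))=385 / 24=16.04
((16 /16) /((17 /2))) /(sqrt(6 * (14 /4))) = 2 * sqrt(21) /357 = 0.03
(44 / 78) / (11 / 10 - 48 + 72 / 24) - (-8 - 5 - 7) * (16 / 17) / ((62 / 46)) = 125894620 / 9022767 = 13.95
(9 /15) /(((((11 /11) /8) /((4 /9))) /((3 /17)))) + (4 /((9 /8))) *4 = 11168 /765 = 14.60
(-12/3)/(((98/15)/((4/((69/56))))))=-320/161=-1.99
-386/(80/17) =-3281/40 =-82.02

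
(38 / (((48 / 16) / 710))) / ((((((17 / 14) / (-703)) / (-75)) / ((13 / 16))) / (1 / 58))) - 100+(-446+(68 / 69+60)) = 744267856673 / 136068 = 5469822.86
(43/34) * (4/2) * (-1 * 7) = -301/17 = -17.71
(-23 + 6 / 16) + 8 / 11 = -21.90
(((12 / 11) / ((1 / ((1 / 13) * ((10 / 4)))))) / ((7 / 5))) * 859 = 128850 / 1001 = 128.72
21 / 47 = 0.45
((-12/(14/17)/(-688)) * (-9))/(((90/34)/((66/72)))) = -3179/48160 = -0.07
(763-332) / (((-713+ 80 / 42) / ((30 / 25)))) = -54306 / 74665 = -0.73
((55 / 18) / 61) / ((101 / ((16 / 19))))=440 / 1053531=0.00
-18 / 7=-2.57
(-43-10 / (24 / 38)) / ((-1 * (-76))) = -353 / 456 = -0.77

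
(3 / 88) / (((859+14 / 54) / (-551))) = -1539 / 70400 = -0.02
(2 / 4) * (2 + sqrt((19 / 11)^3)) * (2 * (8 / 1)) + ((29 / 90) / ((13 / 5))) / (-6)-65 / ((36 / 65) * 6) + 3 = -1631 / 2808 + 152 * sqrt(209) / 121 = 17.58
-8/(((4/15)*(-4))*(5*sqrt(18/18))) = 3/2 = 1.50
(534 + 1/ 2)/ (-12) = -1069/ 24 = -44.54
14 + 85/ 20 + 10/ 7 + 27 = 1307/ 28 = 46.68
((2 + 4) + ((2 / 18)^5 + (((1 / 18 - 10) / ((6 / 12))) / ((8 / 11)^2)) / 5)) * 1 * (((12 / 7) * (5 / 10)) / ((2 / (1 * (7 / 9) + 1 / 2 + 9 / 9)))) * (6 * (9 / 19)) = -61996961 / 14696640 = -4.22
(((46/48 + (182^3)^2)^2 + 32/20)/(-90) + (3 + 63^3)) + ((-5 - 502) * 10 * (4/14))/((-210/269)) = -186399706250487017006801867053637/12700800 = -14676217738291053871157870.00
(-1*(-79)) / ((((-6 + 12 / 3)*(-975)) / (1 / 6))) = 79 / 11700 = 0.01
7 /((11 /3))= 21 /11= 1.91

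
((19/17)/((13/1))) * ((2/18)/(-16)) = -19/31824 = -0.00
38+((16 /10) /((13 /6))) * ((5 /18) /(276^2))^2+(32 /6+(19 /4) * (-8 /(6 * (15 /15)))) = 37.00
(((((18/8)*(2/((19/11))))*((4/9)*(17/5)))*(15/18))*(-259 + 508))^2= 240901441/361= 667317.01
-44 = -44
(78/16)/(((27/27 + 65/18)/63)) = 22113/332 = 66.61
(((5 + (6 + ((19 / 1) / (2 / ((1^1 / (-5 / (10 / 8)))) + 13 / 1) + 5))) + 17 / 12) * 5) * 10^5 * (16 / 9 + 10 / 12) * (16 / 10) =1196620000 / 27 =44319259.26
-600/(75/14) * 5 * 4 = -2240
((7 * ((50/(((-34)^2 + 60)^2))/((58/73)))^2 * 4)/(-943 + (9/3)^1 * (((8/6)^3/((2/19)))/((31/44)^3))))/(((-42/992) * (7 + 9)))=1845541278375/18483838343725906395136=0.00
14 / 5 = 2.80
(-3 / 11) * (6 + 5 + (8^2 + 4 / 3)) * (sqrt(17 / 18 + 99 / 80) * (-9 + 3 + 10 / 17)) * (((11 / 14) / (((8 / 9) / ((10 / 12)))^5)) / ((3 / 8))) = 88880625 * sqrt(7855) / 31195136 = 252.52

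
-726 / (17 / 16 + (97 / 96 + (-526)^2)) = -6336 / 2414645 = -0.00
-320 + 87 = -233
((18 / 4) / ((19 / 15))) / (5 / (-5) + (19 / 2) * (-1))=-45 / 133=-0.34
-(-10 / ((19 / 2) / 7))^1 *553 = 77420 / 19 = 4074.74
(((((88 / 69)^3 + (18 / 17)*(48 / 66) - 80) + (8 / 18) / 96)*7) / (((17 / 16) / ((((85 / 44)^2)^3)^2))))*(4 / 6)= -130631237719814398399114501953125 / 142703077332654538409115648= -915405.89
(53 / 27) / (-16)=-53 / 432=-0.12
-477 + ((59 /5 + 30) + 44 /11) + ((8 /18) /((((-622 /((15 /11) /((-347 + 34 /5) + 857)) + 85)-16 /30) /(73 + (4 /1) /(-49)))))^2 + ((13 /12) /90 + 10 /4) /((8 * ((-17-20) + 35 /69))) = -260570443602266041288822727 /604279322929122977082240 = -431.21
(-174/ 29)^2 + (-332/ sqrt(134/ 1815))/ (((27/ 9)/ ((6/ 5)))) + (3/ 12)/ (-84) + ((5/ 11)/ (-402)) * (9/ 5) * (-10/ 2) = 8916535/ 247632 - 3652 * sqrt(2010)/ 335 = -452.74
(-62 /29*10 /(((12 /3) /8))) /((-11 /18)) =22320 /319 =69.97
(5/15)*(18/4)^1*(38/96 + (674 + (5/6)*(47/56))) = 14177/14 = 1012.64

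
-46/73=-0.63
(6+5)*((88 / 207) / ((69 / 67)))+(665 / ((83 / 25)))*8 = 1905022048 / 1185489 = 1606.95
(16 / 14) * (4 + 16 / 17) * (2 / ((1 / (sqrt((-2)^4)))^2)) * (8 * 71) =102640.94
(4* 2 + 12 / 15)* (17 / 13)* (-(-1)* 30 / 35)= 4488 / 455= 9.86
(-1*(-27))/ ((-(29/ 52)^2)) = -73008/ 841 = -86.81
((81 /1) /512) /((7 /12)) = 243 /896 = 0.27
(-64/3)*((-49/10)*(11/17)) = 17248/255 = 67.64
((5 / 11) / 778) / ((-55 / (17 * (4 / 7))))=-34 / 329483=-0.00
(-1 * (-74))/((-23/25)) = -1850/23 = -80.43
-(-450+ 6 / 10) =449.40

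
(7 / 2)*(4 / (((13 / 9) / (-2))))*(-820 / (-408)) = -8610 / 221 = -38.96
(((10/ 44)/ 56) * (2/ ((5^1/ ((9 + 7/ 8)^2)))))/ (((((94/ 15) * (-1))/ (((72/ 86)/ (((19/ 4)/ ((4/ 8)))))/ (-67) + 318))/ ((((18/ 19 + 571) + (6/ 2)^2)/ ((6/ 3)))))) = -4496742540506025/ 1927121090048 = -2333.40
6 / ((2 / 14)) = 42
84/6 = 14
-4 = -4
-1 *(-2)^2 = -4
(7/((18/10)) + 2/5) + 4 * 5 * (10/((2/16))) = 72193/45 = 1604.29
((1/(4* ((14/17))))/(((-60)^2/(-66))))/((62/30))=-187/69440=-0.00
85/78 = 1.09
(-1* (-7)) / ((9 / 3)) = 7 / 3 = 2.33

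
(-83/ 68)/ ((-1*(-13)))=-83/ 884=-0.09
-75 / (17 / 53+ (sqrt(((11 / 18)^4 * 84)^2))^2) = -12167873136 / 22319639261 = -0.55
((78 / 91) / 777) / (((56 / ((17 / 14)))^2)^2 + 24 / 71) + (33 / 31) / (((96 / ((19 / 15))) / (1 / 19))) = 13373752235055241 / 18091033418941092960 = 0.00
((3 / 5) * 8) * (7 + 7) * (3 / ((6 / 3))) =504 / 5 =100.80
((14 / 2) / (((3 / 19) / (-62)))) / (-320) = 4123 / 480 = 8.59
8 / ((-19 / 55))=-440 / 19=-23.16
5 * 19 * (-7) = -665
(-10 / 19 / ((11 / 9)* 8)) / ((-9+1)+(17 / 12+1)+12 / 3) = 135 / 3971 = 0.03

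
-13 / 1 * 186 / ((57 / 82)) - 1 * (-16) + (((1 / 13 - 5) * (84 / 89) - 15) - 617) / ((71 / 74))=-4126.07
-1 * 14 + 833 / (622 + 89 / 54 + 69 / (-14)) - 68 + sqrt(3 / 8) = -9431479 / 116938 + sqrt(6) / 4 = -80.04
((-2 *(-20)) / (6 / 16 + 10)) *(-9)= -2880 / 83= -34.70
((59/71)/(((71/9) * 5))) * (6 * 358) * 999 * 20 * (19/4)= 21649500828/5041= 4294683.76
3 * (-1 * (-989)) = 2967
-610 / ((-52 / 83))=25315 / 26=973.65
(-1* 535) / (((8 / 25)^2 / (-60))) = 5015625 / 16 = 313476.56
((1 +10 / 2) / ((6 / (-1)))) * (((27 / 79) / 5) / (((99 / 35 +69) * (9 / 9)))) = -63 / 66202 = -0.00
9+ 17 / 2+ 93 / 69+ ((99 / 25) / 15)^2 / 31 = 420003219 / 22281250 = 18.85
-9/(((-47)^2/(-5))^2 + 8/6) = -675/14639143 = -0.00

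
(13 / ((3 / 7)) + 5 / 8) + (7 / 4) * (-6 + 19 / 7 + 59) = 3083 / 24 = 128.46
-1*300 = -300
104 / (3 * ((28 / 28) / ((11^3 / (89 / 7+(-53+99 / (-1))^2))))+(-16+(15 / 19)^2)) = 43724681 / 15441143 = 2.83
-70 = -70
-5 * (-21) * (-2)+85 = -125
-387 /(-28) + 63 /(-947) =364725 /26516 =13.75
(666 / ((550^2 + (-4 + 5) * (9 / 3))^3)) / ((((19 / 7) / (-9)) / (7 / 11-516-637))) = 531859608 / 5785426015588263143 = 0.00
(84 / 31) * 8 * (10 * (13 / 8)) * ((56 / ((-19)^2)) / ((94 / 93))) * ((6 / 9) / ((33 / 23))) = 25.12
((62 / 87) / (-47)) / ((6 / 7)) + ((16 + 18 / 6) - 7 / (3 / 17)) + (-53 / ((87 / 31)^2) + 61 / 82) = -86441921 / 3241214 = -26.67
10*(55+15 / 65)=7180 / 13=552.31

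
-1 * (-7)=7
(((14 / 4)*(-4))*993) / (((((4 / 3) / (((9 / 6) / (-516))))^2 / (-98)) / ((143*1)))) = 926.07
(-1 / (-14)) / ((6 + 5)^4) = 0.00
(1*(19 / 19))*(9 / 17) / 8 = 9 / 136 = 0.07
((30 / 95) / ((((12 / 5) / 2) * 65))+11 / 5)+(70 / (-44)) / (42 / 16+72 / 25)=28643642 / 14957085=1.92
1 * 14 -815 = -801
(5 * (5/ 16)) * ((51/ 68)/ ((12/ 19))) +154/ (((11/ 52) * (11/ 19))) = 1259.31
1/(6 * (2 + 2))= 1/24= 0.04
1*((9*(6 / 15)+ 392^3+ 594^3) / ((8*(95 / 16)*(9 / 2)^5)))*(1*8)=690741441536 / 28048275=24626.88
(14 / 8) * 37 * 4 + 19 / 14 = 3645 / 14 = 260.36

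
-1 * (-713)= 713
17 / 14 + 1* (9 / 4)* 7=475 / 28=16.96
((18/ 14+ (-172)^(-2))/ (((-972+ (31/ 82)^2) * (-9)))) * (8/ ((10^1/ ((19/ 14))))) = 8504173957/ 53285078247030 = 0.00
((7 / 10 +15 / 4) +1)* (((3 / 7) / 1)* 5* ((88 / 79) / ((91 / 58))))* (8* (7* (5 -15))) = -33380160 / 7189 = -4643.23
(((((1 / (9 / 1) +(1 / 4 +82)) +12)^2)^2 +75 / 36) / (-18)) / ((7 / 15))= -9438281.14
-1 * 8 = -8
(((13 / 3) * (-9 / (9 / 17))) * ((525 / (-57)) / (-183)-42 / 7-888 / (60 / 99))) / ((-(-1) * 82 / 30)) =39649.28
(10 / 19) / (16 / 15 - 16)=-75 / 2128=-0.04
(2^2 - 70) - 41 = -107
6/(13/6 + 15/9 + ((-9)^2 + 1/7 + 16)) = 252/4241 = 0.06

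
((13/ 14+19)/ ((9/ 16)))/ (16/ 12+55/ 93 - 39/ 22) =507408/ 2177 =233.08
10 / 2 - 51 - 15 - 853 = -914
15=15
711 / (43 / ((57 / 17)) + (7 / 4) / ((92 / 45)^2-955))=312124526388 / 5629093789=55.45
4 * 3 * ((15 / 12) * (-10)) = -150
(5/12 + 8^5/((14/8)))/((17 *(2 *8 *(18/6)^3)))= 1572899/616896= 2.55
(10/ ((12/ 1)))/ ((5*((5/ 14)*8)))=7/ 120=0.06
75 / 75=1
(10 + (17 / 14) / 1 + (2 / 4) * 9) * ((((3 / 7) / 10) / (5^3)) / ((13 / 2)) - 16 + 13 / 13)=-235.71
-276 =-276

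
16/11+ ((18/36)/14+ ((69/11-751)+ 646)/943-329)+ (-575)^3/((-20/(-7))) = -9662869856511/145222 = -66538608.86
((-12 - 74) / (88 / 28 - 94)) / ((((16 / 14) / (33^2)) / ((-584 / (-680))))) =55833393 / 72080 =774.60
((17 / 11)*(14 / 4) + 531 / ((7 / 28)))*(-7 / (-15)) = 327929 / 330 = 993.72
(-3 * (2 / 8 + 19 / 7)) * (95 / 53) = -23655 / 1484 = -15.94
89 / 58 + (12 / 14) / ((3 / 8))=1551 / 406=3.82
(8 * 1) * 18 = 144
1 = 1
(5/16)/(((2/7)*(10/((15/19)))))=105/1216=0.09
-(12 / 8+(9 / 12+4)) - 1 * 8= -57 / 4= -14.25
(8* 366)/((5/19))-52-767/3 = 162281/15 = 10818.73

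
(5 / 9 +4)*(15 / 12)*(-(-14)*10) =7175 / 9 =797.22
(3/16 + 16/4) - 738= -11741/16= -733.81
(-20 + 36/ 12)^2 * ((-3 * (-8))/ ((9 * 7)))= 2312/ 21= 110.10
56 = 56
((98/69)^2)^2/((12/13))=299769652/68001363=4.41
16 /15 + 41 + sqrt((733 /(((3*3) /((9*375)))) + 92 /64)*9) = 631 /15 + 3*sqrt(4398023) /4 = 1614.93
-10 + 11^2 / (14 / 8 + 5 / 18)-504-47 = -501.33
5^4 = 625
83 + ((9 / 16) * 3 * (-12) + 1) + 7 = 283 / 4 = 70.75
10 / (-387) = -10 / 387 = -0.03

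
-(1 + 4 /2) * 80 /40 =-6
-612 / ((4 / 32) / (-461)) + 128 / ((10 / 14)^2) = 56432672 / 25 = 2257306.88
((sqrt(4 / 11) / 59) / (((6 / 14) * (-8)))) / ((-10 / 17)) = 119 * sqrt(11) / 77880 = 0.01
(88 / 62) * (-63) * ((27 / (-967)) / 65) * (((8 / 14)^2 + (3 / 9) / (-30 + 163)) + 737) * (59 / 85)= 86606796672 / 4405569805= 19.66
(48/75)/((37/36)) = 576/925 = 0.62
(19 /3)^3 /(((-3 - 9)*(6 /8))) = -6859 /243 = -28.23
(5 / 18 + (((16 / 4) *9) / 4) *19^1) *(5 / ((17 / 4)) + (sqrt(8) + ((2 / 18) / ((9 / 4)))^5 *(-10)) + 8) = 3083 *sqrt(2) / 9 + 838480723701754 / 533478013353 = 2056.17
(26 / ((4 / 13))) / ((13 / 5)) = 65 / 2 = 32.50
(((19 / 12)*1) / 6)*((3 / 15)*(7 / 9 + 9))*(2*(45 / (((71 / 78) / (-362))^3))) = -1045546354250112 / 357911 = -2921246774.34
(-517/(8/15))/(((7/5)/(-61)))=2365275/56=42237.05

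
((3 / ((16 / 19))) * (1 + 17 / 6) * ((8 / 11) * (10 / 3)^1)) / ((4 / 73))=159505 / 264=604.19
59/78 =0.76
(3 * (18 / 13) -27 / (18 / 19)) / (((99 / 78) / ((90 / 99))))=-2110 / 121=-17.44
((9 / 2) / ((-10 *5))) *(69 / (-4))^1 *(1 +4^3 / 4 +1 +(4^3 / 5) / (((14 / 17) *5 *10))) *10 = 4974831 / 17500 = 284.28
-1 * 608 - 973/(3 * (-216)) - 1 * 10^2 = -706.50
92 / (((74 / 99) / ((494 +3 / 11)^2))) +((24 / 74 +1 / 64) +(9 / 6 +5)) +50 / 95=30069395.98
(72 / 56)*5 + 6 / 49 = 321 / 49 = 6.55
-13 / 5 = -2.60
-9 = -9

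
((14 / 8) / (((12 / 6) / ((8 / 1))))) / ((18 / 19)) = 133 / 18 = 7.39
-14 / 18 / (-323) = 0.00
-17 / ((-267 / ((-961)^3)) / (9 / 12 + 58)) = -3545577205595 / 1068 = -3319828844.19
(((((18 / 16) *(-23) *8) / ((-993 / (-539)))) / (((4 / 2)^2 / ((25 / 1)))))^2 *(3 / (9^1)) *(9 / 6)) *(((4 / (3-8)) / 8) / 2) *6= -518688930375 / 7011904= -73972.62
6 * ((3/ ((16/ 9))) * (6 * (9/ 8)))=2187/ 32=68.34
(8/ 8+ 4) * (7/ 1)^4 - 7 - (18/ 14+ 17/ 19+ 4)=1594912/ 133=11991.82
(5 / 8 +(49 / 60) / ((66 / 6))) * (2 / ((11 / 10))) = 923 / 726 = 1.27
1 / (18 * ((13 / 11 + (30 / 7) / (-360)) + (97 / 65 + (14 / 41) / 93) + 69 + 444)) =0.00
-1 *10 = -10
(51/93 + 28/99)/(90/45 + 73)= 2551/230175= 0.01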